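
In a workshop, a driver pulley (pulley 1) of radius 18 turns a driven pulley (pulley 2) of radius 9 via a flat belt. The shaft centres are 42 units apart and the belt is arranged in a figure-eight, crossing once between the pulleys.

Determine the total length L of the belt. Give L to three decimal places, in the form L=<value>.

L=186.870

crossed belt: β = asin((r1+r2)/C) = asin(27/42) = 40.0052°
wrap1 = wrap2 = π + 2β = 260.0104°
tangent length = C·cosβ = 32.1714
L = (r1+r2)·wrap + 2·C·cosβ = 27·4.5380 + 2·32.1714 = 186.8698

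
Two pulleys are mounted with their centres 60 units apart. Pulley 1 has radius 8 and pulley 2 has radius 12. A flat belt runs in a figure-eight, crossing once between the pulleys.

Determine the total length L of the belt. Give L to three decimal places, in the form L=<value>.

L=189.562

crossed belt: β = asin((r1+r2)/C) = asin(20/60) = 19.4712°
wrap1 = wrap2 = π + 2β = 218.9424°
tangent length = C·cosβ = 56.5685
L = (r1+r2)·wrap + 2·C·cosβ = 20·3.8213 + 2·56.5685 = 189.5624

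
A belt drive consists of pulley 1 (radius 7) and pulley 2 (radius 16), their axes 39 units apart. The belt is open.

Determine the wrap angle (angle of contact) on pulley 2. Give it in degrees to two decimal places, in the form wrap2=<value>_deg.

open belt: β = asin((r2−r1)/C) = asin(9/39) = 13.3424°
wrap1 = π − 2β = 153.3153°
wrap2 = π + 2β = 206.6847°

wrap2=206.68_deg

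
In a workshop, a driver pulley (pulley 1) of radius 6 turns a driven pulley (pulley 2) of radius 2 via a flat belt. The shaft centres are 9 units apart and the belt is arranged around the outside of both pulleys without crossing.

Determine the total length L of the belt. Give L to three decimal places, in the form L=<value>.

L=44.942

open belt: β = asin((r2−r1)/C) = asin(-4/9) = -26.3878°
wrap1 = π − 2β = 232.7756°
wrap2 = π + 2β = 127.2244°
tangent length = C·cosβ = 8.0623
L = r1·wrap1 + r2·wrap2 + 2·C·cosβ = 6·4.0627 + 2·2.2205 + 2·8.0623 = 44.9417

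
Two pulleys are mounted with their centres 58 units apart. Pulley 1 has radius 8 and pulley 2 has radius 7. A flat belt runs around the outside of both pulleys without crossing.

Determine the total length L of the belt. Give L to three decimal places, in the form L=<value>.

L=163.141

open belt: β = asin((r2−r1)/C) = asin(-1/58) = -0.9879°
wrap1 = π − 2β = 181.9758°
wrap2 = π + 2β = 178.0242°
tangent length = C·cosβ = 57.9914
L = r1·wrap1 + r2·wrap2 + 2·C·cosβ = 8·3.1761 + 7·3.1071 + 2·57.9914 = 163.1411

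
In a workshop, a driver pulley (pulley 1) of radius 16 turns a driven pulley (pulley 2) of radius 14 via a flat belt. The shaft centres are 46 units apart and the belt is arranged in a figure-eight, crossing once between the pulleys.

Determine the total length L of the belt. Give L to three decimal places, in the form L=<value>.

L=206.617

crossed belt: β = asin((r1+r2)/C) = asin(30/46) = 40.7057°
wrap1 = wrap2 = π + 2β = 261.4114°
tangent length = C·cosβ = 34.8712
L = (r1+r2)·wrap + 2·C·cosβ = 30·4.5625 + 2·34.8712 = 206.6171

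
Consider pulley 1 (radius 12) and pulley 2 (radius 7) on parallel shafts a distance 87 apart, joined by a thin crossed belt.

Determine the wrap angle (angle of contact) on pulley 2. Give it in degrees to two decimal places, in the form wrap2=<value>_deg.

crossed belt: β = asin((r1+r2)/C) = asin(19/87) = 12.6145°
wrap1 = wrap2 = π + 2β = 205.2291°

wrap2=205.23_deg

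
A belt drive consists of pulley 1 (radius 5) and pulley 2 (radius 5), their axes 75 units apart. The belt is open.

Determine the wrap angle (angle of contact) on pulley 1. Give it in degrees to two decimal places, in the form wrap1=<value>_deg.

open belt: β = asin((r2−r1)/C) = asin(0/75) = 0.0000°
wrap1 = π − 2β = 180.0000°
wrap2 = π + 2β = 180.0000°

wrap1=180.00_deg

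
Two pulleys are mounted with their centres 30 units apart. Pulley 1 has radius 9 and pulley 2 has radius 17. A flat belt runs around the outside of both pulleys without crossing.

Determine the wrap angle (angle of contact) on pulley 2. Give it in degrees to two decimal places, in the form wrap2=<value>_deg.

open belt: β = asin((r2−r1)/C) = asin(8/30) = 15.4660°
wrap1 = π − 2β = 149.0680°
wrap2 = π + 2β = 210.9320°

wrap2=210.93_deg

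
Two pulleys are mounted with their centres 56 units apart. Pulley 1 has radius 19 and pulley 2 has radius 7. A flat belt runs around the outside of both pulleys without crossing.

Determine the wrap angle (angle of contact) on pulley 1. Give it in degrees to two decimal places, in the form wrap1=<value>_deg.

open belt: β = asin((r2−r1)/C) = asin(-12/56) = -12.3736°
wrap1 = π − 2β = 204.7473°
wrap2 = π + 2β = 155.2527°

wrap1=204.75_deg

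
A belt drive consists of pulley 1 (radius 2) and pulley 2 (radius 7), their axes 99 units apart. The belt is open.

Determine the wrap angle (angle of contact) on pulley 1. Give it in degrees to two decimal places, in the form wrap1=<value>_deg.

open belt: β = asin((r2−r1)/C) = asin(5/99) = 2.8950°
wrap1 = π − 2β = 174.2101°
wrap2 = π + 2β = 185.7899°

wrap1=174.21_deg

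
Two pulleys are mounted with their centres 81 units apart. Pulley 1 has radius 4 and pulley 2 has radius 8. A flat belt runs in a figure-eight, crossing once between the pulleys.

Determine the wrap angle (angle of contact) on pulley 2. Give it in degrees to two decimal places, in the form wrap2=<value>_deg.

wrap2=197.04_deg

crossed belt: β = asin((r1+r2)/C) = asin(12/81) = 8.5196°
wrap1 = wrap2 = π + 2β = 197.0392°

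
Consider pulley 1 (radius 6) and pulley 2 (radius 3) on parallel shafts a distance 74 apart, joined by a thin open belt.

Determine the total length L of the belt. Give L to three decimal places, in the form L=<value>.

L=176.396

open belt: β = asin((r2−r1)/C) = asin(-3/74) = -2.3234°
wrap1 = π − 2β = 184.6469°
wrap2 = π + 2β = 175.3531°
tangent length = C·cosβ = 73.9392
L = r1·wrap1 + r2·wrap2 + 2·C·cosβ = 6·3.2227 + 3·3.0605 + 2·73.9392 = 176.3960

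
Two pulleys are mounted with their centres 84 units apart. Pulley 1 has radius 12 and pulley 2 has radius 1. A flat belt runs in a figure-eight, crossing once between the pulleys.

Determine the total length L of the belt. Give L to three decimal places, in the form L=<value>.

L=210.857

crossed belt: β = asin((r1+r2)/C) = asin(13/84) = 8.9030°
wrap1 = wrap2 = π + 2β = 197.8060°
tangent length = C·cosβ = 82.9880
L = (r1+r2)·wrap + 2·C·cosβ = 13·3.4524 + 2·82.9880 = 210.8567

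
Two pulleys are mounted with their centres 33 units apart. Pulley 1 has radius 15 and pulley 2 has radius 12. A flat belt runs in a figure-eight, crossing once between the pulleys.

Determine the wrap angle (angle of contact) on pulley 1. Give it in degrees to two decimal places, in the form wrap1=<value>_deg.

crossed belt: β = asin((r1+r2)/C) = asin(27/33) = 54.9032°
wrap1 = wrap2 = π + 2β = 289.8064°

wrap1=289.81_deg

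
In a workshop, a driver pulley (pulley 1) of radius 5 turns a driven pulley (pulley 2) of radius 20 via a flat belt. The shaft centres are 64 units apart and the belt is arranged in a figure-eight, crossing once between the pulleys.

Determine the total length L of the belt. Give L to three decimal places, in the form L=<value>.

L=216.436

crossed belt: β = asin((r1+r2)/C) = asin(25/64) = 22.9934°
wrap1 = wrap2 = π + 2β = 225.9868°
tangent length = C·cosβ = 58.9152
L = (r1+r2)·wrap + 2·C·cosβ = 25·3.9442 + 2·58.9152 = 216.4357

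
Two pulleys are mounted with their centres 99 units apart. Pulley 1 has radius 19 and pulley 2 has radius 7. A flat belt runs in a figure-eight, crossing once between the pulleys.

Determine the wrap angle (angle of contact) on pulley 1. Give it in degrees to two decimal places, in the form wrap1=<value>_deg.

wrap1=210.45_deg

crossed belt: β = asin((r1+r2)/C) = asin(26/99) = 15.2260°
wrap1 = wrap2 = π + 2β = 210.4519°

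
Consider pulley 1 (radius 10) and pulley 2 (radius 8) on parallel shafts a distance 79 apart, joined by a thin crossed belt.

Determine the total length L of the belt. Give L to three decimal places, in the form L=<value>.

crossed belt: β = asin((r1+r2)/C) = asin(18/79) = 13.1704°
wrap1 = wrap2 = π + 2β = 206.3408°
tangent length = C·cosβ = 76.9220
L = (r1+r2)·wrap + 2·C·cosβ = 18·3.6013 + 2·76.9220 = 218.6680

L=218.668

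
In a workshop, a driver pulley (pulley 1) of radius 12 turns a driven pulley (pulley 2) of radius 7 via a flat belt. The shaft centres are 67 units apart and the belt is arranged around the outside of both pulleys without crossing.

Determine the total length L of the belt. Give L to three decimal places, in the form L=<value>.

L=194.064

open belt: β = asin((r2−r1)/C) = asin(-5/67) = -4.2798°
wrap1 = π − 2β = 188.5596°
wrap2 = π + 2β = 171.4404°
tangent length = C·cosβ = 66.8132
L = r1·wrap1 + r2·wrap2 + 2·C·cosβ = 12·3.2910 + 7·2.9922 + 2·66.8132 = 194.0636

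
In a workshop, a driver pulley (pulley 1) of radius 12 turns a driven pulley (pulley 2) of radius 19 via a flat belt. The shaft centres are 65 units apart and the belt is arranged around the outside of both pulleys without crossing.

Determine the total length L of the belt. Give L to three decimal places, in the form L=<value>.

open belt: β = asin((r2−r1)/C) = asin(7/65) = 6.1823°
wrap1 = π − 2β = 167.6354°
wrap2 = π + 2β = 192.3646°
tangent length = C·cosβ = 64.6220
L = r1·wrap1 + r2·wrap2 + 2·C·cosβ = 12·2.9258 + 19·3.3574 + 2·64.6220 = 228.1439

L=228.144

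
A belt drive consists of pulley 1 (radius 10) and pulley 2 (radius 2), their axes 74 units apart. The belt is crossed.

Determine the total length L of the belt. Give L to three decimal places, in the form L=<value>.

L=187.649

crossed belt: β = asin((r1+r2)/C) = asin(12/74) = 9.3324°
wrap1 = wrap2 = π + 2β = 198.6648°
tangent length = C·cosβ = 73.0205
L = (r1+r2)·wrap + 2·C·cosβ = 12·3.4674 + 2·73.0205 = 187.6494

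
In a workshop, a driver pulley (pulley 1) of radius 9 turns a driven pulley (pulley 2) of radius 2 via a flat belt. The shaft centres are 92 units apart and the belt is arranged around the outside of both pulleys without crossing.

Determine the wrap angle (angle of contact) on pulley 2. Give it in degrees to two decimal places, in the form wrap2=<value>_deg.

wrap2=171.27_deg

open belt: β = asin((r2−r1)/C) = asin(-7/92) = -4.3637°
wrap1 = π − 2β = 188.7274°
wrap2 = π + 2β = 171.2726°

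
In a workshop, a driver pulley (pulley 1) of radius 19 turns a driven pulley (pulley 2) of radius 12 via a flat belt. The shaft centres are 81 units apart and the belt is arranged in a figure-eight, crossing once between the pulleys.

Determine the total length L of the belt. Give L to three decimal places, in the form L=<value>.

L=271.405

crossed belt: β = asin((r1+r2)/C) = asin(31/81) = 22.5020°
wrap1 = wrap2 = π + 2β = 225.0040°
tangent length = C·cosβ = 74.8331
L = (r1+r2)·wrap + 2·C·cosβ = 31·3.9271 + 2·74.8331 = 271.4052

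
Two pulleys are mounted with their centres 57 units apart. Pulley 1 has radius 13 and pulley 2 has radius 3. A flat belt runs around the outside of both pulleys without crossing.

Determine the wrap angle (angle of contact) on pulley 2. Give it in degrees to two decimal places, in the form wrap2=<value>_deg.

wrap2=159.79_deg

open belt: β = asin((r2−r1)/C) = asin(-10/57) = -10.1042°
wrap1 = π − 2β = 200.2084°
wrap2 = π + 2β = 159.7916°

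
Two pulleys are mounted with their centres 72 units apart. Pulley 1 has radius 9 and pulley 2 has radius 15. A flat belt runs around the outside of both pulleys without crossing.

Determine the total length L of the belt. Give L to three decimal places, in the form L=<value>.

open belt: β = asin((r2−r1)/C) = asin(6/72) = 4.7802°
wrap1 = π − 2β = 170.4396°
wrap2 = π + 2β = 189.5604°
tangent length = C·cosβ = 71.7496
L = r1·wrap1 + r2·wrap2 + 2·C·cosβ = 9·2.9747 + 15·3.3085 + 2·71.7496 = 219.8985

L=219.899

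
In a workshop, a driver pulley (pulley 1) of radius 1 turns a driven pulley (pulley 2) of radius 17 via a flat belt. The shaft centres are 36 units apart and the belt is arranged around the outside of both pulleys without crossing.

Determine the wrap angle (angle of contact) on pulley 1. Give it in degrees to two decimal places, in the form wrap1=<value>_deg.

wrap1=127.22_deg

open belt: β = asin((r2−r1)/C) = asin(16/36) = 26.3878°
wrap1 = π − 2β = 127.2244°
wrap2 = π + 2β = 232.7756°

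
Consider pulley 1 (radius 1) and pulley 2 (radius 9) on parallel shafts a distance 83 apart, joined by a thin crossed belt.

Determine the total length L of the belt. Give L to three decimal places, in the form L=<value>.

crossed belt: β = asin((r1+r2)/C) = asin(10/83) = 6.9199°
wrap1 = wrap2 = π + 2β = 193.8398°
tangent length = C·cosβ = 82.3954
L = (r1+r2)·wrap + 2·C·cosβ = 10·3.3831 + 2·82.3954 = 198.6222

L=198.622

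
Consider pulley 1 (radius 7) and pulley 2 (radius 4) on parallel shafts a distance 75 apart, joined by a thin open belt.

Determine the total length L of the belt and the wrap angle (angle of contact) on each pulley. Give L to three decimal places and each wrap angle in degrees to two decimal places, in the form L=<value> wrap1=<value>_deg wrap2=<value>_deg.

open belt: β = asin((r2−r1)/C) = asin(-3/75) = -2.2924°
wrap1 = π − 2β = 184.5849°
wrap2 = π + 2β = 175.4151°
tangent length = C·cosβ = 74.9400
L = r1·wrap1 + r2·wrap2 + 2·C·cosβ = 7·3.2216 + 4·3.0616 + 2·74.9400 = 184.6775

L=184.678 wrap1=184.58_deg wrap2=175.42_deg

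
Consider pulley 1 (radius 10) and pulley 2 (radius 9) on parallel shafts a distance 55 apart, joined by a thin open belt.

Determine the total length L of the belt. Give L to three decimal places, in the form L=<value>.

open belt: β = asin((r2−r1)/C) = asin(-1/55) = -1.0418°
wrap1 = π − 2β = 182.0836°
wrap2 = π + 2β = 177.9164°
tangent length = C·cosβ = 54.9909
L = r1·wrap1 + r2·wrap2 + 2·C·cosβ = 10·3.1780 + 9·3.1052 + 2·54.9909 = 169.7084

L=169.708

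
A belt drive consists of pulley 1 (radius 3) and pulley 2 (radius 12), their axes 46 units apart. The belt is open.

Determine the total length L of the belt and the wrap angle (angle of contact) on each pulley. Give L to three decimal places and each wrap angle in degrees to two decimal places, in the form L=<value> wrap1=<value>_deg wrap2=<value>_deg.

open belt: β = asin((r2−r1)/C) = asin(9/46) = 11.2828°
wrap1 = π − 2β = 157.4344°
wrap2 = π + 2β = 202.5656°
tangent length = C·cosβ = 45.1110
L = r1·wrap1 + r2·wrap2 + 2·C·cosβ = 3·2.7477 + 12·3.5354 + 2·45.1110 = 140.8904

L=140.890 wrap1=157.43_deg wrap2=202.57_deg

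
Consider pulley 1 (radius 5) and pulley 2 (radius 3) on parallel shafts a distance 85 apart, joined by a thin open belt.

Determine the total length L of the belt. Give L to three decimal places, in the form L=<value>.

L=195.180

open belt: β = asin((r2−r1)/C) = asin(-2/85) = -1.3483°
wrap1 = π − 2β = 182.6965°
wrap2 = π + 2β = 177.3035°
tangent length = C·cosβ = 84.9765
L = r1·wrap1 + r2·wrap2 + 2·C·cosβ = 5·3.1887 + 3·3.0945 + 2·84.9765 = 195.1798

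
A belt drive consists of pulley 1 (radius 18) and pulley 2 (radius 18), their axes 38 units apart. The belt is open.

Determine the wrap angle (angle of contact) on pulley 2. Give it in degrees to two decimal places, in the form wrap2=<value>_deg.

wrap2=180.00_deg

open belt: β = asin((r2−r1)/C) = asin(0/38) = 0.0000°
wrap1 = π − 2β = 180.0000°
wrap2 = π + 2β = 180.0000°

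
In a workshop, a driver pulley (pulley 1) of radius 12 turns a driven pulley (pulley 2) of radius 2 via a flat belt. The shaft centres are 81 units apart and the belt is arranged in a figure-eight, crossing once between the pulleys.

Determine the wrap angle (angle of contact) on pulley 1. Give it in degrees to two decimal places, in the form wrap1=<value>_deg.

wrap1=199.91_deg

crossed belt: β = asin((r1+r2)/C) = asin(14/81) = 9.9530°
wrap1 = wrap2 = π + 2β = 199.9059°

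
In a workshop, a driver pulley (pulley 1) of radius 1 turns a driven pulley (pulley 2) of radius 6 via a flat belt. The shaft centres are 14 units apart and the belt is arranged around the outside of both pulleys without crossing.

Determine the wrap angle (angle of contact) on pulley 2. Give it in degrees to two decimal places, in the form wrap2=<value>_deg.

wrap2=221.85_deg

open belt: β = asin((r2−r1)/C) = asin(5/14) = 20.9248°
wrap1 = π − 2β = 138.1503°
wrap2 = π + 2β = 221.8497°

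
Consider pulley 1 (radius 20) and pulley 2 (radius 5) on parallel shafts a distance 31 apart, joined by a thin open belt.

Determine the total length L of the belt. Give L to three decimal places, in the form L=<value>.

open belt: β = asin((r2−r1)/C) = asin(-15/31) = -28.9385°
wrap1 = π − 2β = 237.8771°
wrap2 = π + 2β = 122.1229°
tangent length = C·cosβ = 27.1293
L = r1·wrap1 + r2·wrap2 + 2·C·cosβ = 20·4.1517 + 5·2.1314 + 2·27.1293 = 147.9506

L=147.951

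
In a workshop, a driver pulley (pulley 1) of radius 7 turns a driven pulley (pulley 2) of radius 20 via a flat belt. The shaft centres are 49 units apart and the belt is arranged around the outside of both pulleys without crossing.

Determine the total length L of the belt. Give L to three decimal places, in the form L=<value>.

open belt: β = asin((r2−r1)/C) = asin(13/49) = 15.3851°
wrap1 = π − 2β = 149.2297°
wrap2 = π + 2β = 210.7703°
tangent length = C·cosβ = 47.2440
L = r1·wrap1 + r2·wrap2 + 2·C·cosβ = 7·2.6045 + 20·3.6786 + 2·47.2440 = 186.2927

L=186.293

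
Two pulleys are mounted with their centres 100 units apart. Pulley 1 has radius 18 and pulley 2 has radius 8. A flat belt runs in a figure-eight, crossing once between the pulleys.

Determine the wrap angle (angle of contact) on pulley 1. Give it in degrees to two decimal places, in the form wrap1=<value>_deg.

wrap1=210.14_deg

crossed belt: β = asin((r1+r2)/C) = asin(26/100) = 15.0701°
wrap1 = wrap2 = π + 2β = 210.1401°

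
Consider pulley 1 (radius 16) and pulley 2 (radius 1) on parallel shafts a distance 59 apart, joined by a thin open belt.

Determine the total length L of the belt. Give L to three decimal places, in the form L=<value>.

L=175.242

open belt: β = asin((r2−r1)/C) = asin(-15/59) = -14.7284°
wrap1 = π − 2β = 209.4568°
wrap2 = π + 2β = 150.5432°
tangent length = C·cosβ = 57.0614
L = r1·wrap1 + r2·wrap2 + 2·C·cosβ = 16·3.6557 + 1·2.6275 + 2·57.0614 = 175.2416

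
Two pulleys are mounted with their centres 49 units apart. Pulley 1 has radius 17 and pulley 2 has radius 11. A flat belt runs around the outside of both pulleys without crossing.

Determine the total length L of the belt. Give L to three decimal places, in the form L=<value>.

L=186.700

open belt: β = asin((r2−r1)/C) = asin(-6/49) = -7.0335°
wrap1 = π − 2β = 194.0669°
wrap2 = π + 2β = 165.9331°
tangent length = C·cosβ = 48.6313
L = r1·wrap1 + r2·wrap2 + 2·C·cosβ = 17·3.3871 + 11·2.8961 + 2·48.6313 = 186.7002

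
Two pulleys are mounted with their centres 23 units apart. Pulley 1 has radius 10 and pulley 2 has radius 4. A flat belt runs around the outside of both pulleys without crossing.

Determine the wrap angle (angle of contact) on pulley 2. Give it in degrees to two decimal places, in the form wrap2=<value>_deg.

open belt: β = asin((r2−r1)/C) = asin(-6/23) = -15.1217°
wrap1 = π − 2β = 210.2433°
wrap2 = π + 2β = 149.7567°

wrap2=149.76_deg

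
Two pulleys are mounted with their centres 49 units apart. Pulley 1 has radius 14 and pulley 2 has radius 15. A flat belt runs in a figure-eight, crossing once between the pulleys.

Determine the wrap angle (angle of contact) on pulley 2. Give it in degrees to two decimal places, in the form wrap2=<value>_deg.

wrap2=252.57_deg

crossed belt: β = asin((r1+r2)/C) = asin(29/49) = 36.2875°
wrap1 = wrap2 = π + 2β = 252.5749°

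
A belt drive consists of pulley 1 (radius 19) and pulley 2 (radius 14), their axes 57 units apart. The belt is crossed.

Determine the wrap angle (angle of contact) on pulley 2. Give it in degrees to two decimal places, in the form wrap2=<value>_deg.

wrap2=250.75_deg

crossed belt: β = asin((r1+r2)/C) = asin(33/57) = 35.3765°
wrap1 = wrap2 = π + 2β = 250.7531°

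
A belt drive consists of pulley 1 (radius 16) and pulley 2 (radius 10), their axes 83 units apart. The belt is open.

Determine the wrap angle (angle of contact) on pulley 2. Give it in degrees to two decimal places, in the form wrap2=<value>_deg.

wrap2=171.71_deg

open belt: β = asin((r2−r1)/C) = asin(-6/83) = -4.1455°
wrap1 = π − 2β = 188.2910°
wrap2 = π + 2β = 171.7090°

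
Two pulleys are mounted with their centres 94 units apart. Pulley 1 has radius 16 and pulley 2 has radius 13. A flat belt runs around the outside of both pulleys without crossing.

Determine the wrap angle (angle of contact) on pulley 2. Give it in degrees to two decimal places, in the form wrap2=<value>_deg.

wrap2=176.34_deg

open belt: β = asin((r2−r1)/C) = asin(-3/94) = -1.8289°
wrap1 = π − 2β = 183.6578°
wrap2 = π + 2β = 176.3422°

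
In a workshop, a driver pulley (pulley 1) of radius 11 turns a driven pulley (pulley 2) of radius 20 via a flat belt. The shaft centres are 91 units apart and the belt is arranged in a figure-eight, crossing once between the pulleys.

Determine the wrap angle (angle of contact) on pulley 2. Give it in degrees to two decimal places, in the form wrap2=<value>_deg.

wrap2=219.83_deg

crossed belt: β = asin((r1+r2)/C) = asin(31/91) = 19.9170°
wrap1 = wrap2 = π + 2β = 219.8341°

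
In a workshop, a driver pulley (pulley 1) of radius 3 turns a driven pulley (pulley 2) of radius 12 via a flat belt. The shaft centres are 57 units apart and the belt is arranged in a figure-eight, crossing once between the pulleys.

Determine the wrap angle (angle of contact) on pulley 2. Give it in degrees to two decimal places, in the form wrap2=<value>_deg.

crossed belt: β = asin((r1+r2)/C) = asin(15/57) = 15.2575°
wrap1 = wrap2 = π + 2β = 210.5150°

wrap2=210.52_deg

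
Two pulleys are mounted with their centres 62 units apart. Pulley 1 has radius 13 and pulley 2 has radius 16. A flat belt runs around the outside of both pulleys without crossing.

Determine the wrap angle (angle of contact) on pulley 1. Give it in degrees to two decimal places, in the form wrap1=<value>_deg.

wrap1=174.45_deg

open belt: β = asin((r2−r1)/C) = asin(3/62) = 2.7735°
wrap1 = π − 2β = 174.4531°
wrap2 = π + 2β = 185.5469°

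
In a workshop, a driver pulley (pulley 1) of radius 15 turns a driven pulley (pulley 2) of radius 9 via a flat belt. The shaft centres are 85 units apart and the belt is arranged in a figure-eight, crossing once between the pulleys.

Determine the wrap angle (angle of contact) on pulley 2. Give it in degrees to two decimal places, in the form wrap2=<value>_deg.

crossed belt: β = asin((r1+r2)/C) = asin(24/85) = 16.4007°
wrap1 = wrap2 = π + 2β = 212.8014°

wrap2=212.80_deg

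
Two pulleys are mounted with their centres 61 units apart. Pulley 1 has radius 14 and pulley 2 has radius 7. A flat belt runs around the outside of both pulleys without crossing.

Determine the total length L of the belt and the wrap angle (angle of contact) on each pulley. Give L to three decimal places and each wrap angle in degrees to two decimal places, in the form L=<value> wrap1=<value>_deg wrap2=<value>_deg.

L=188.778 wrap1=193.18_deg wrap2=166.82_deg

open belt: β = asin((r2−r1)/C) = asin(-7/61) = -6.5894°
wrap1 = π − 2β = 193.1789°
wrap2 = π + 2β = 166.8211°
tangent length = C·cosβ = 60.5970
L = r1·wrap1 + r2·wrap2 + 2·C·cosβ = 14·3.3716 + 7·2.9116 + 2·60.5970 = 188.7776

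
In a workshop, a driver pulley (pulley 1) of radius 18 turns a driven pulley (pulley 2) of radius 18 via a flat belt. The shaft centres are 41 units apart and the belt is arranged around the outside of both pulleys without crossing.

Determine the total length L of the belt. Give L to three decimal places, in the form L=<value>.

open belt: β = asin((r2−r1)/C) = asin(0/41) = 0.0000°
wrap1 = π − 2β = 180.0000°
wrap2 = π + 2β = 180.0000°
tangent length = C·cosβ = 41.0000
L = r1·wrap1 + r2·wrap2 + 2·C·cosβ = 18·3.1416 + 18·3.1416 + 2·41.0000 = 195.0973

L=195.097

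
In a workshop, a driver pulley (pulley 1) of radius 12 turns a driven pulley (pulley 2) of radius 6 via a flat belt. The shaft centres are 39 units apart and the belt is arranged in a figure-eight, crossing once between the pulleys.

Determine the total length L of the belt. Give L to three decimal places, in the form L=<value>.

L=143.014

crossed belt: β = asin((r1+r2)/C) = asin(18/39) = 27.4864°
wrap1 = wrap2 = π + 2β = 234.9729°
tangent length = C·cosβ = 34.5977
L = (r1+r2)·wrap + 2·C·cosβ = 18·4.1010 + 2·34.5977 = 143.0143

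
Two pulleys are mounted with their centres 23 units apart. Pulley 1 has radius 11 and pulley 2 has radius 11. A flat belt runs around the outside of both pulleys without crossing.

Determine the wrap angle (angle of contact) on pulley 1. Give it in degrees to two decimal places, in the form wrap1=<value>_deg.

open belt: β = asin((r2−r1)/C) = asin(0/23) = 0.0000°
wrap1 = π − 2β = 180.0000°
wrap2 = π + 2β = 180.0000°

wrap1=180.00_deg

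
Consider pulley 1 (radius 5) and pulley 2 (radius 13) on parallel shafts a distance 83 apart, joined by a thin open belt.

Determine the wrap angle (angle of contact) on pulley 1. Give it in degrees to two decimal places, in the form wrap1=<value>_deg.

wrap1=168.94_deg

open belt: β = asin((r2−r1)/C) = asin(8/83) = 5.5311°
wrap1 = π − 2β = 168.9379°
wrap2 = π + 2β = 191.0621°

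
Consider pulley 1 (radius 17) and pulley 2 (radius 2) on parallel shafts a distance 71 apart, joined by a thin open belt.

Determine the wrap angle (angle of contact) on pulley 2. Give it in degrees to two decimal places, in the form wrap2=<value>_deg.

wrap2=155.61_deg

open belt: β = asin((r2−r1)/C) = asin(-15/71) = -12.1966°
wrap1 = π − 2β = 204.3933°
wrap2 = π + 2β = 155.6067°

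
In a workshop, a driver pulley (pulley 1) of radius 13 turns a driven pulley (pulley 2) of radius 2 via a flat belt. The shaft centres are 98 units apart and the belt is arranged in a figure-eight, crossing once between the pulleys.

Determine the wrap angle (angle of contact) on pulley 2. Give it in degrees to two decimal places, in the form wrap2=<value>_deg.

crossed belt: β = asin((r1+r2)/C) = asin(15/98) = 8.8044°
wrap1 = wrap2 = π + 2β = 197.6087°

wrap2=197.61_deg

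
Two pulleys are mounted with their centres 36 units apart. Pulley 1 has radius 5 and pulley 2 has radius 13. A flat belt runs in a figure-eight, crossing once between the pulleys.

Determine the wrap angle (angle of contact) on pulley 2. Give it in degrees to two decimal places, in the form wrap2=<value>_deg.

wrap2=240.00_deg

crossed belt: β = asin((r1+r2)/C) = asin(18/36) = 30.0000°
wrap1 = wrap2 = π + 2β = 240.0000°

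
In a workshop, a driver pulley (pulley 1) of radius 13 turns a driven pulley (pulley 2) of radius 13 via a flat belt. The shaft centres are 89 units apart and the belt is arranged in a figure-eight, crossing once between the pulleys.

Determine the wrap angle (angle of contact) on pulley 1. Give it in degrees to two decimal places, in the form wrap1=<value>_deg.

crossed belt: β = asin((r1+r2)/C) = asin(26/89) = 16.9858°
wrap1 = wrap2 = π + 2β = 213.9716°

wrap1=213.97_deg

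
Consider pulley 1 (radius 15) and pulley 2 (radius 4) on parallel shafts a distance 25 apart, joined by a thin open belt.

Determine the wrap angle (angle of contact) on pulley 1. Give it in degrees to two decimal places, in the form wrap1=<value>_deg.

open belt: β = asin((r2−r1)/C) = asin(-11/25) = -26.1039°
wrap1 = π − 2β = 232.2078°
wrap2 = π + 2β = 127.7922°

wrap1=232.21_deg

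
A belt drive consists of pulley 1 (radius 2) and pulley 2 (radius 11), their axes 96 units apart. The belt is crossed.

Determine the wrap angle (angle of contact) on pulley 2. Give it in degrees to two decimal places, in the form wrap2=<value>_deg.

wrap2=195.57_deg

crossed belt: β = asin((r1+r2)/C) = asin(13/96) = 7.7827°
wrap1 = wrap2 = π + 2β = 195.5654°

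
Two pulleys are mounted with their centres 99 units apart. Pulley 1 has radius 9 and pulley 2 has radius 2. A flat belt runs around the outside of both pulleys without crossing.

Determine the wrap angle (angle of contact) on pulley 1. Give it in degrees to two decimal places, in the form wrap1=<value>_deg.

wrap1=188.11_deg

open belt: β = asin((r2−r1)/C) = asin(-7/99) = -4.0546°
wrap1 = π − 2β = 188.1092°
wrap2 = π + 2β = 171.8908°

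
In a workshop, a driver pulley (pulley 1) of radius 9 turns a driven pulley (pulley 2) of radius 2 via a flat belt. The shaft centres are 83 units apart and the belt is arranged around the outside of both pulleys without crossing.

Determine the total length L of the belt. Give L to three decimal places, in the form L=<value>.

L=201.148

open belt: β = asin((r2−r1)/C) = asin(-7/83) = -4.8379°
wrap1 = π − 2β = 189.6758°
wrap2 = π + 2β = 170.3242°
tangent length = C·cosβ = 82.7043
L = r1·wrap1 + r2·wrap2 + 2·C·cosβ = 9·3.3105 + 2·2.9727 + 2·82.7043 = 201.1482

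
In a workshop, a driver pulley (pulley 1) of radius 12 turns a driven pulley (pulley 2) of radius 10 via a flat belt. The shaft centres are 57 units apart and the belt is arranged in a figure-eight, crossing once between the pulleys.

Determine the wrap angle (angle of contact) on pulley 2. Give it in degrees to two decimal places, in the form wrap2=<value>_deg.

crossed belt: β = asin((r1+r2)/C) = asin(22/57) = 22.7037°
wrap1 = wrap2 = π + 2β = 225.4073°

wrap2=225.41_deg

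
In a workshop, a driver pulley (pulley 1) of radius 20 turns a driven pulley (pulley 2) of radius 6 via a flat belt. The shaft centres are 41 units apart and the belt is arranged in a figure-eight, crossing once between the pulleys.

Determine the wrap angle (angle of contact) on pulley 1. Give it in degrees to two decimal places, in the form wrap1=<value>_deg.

wrap1=258.71_deg

crossed belt: β = asin((r1+r2)/C) = asin(26/41) = 39.3567°
wrap1 = wrap2 = π + 2β = 258.7134°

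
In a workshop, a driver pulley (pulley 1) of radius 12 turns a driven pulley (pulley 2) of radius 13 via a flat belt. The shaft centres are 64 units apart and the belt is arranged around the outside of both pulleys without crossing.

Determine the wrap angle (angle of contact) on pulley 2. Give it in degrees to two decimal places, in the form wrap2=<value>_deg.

open belt: β = asin((r2−r1)/C) = asin(1/64) = 0.8953°
wrap1 = π − 2β = 178.2094°
wrap2 = π + 2β = 181.7906°

wrap2=181.79_deg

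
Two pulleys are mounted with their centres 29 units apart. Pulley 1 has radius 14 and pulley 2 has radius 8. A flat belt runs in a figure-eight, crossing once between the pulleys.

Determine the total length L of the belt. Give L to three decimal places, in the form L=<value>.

L=144.796

crossed belt: β = asin((r1+r2)/C) = asin(22/29) = 49.3428°
wrap1 = wrap2 = π + 2β = 278.6855°
tangent length = C·cosβ = 18.8944
L = (r1+r2)·wrap + 2·C·cosβ = 22·4.8640 + 2·18.8944 = 144.7964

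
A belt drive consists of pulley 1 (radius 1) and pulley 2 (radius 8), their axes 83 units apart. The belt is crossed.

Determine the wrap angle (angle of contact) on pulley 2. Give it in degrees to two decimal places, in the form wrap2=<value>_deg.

wrap2=192.45_deg

crossed belt: β = asin((r1+r2)/C) = asin(9/83) = 6.2250°
wrap1 = wrap2 = π + 2β = 192.4501°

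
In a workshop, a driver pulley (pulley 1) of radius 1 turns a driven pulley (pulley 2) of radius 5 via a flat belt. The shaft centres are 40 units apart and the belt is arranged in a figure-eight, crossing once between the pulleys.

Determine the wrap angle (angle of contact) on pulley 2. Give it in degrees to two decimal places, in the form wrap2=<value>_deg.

crossed belt: β = asin((r1+r2)/C) = asin(6/40) = 8.6269°
wrap1 = wrap2 = π + 2β = 197.2539°

wrap2=197.25_deg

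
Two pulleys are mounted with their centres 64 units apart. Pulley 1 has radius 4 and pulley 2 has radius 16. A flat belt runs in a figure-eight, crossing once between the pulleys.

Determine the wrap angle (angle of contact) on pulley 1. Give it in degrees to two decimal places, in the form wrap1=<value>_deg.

crossed belt: β = asin((r1+r2)/C) = asin(20/64) = 18.2100°
wrap1 = wrap2 = π + 2β = 216.4199°

wrap1=216.42_deg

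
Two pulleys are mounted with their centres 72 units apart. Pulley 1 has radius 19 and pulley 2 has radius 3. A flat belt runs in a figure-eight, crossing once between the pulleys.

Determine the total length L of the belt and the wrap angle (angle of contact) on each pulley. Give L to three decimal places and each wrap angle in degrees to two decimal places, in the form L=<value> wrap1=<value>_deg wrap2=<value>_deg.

L=219.891 wrap1=215.58_deg wrap2=215.58_deg

crossed belt: β = asin((r1+r2)/C) = asin(22/72) = 17.7916°
wrap1 = wrap2 = π + 2β = 215.5832°
tangent length = C·cosβ = 68.5565
L = (r1+r2)·wrap + 2·C·cosβ = 22·3.7626 + 2·68.5565 = 219.8911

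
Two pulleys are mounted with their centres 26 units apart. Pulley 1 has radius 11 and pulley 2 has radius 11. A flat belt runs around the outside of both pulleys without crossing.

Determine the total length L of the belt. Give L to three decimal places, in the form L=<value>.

open belt: β = asin((r2−r1)/C) = asin(0/26) = 0.0000°
wrap1 = π − 2β = 180.0000°
wrap2 = π + 2β = 180.0000°
tangent length = C·cosβ = 26.0000
L = r1·wrap1 + r2·wrap2 + 2·C·cosβ = 11·3.1416 + 11·3.1416 + 2·26.0000 = 121.1150

L=121.115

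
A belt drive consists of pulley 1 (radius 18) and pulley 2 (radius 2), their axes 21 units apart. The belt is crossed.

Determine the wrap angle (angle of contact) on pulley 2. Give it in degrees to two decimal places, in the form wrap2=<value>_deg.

crossed belt: β = asin((r1+r2)/C) = asin(20/21) = 72.2472°
wrap1 = wrap2 = π + 2β = 324.4944°

wrap2=324.49_deg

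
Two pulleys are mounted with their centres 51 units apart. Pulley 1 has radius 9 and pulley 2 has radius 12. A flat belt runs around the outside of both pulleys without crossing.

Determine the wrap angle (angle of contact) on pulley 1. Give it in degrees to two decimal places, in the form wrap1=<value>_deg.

open belt: β = asin((r2−r1)/C) = asin(3/51) = 3.3723°
wrap1 = π − 2β = 173.2554°
wrap2 = π + 2β = 186.7446°

wrap1=173.26_deg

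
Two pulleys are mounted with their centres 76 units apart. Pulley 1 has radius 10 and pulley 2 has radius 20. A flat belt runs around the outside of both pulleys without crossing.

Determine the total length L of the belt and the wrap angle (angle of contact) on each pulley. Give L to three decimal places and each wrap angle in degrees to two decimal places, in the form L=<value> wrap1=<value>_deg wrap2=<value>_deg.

open belt: β = asin((r2−r1)/C) = asin(10/76) = 7.5608°
wrap1 = π − 2β = 164.8783°
wrap2 = π + 2β = 195.1217°
tangent length = C·cosβ = 75.3392
L = r1·wrap1 + r2·wrap2 + 2·C·cosβ = 10·2.8777 + 20·3.4055 + 2·75.3392 = 247.5655

L=247.565 wrap1=164.88_deg wrap2=195.12_deg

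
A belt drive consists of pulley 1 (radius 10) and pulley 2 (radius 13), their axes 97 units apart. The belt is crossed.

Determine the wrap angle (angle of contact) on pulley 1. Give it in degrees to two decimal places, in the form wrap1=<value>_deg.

wrap1=207.43_deg

crossed belt: β = asin((r1+r2)/C) = asin(23/97) = 13.7162°
wrap1 = wrap2 = π + 2β = 207.4325°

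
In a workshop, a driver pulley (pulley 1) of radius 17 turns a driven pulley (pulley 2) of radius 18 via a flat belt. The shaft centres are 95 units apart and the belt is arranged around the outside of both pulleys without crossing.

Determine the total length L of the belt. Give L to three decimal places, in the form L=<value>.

L=299.966

open belt: β = asin((r2−r1)/C) = asin(1/95) = 0.6031°
wrap1 = π − 2β = 178.7938°
wrap2 = π + 2β = 181.2062°
tangent length = C·cosβ = 94.9947
L = r1·wrap1 + r2·wrap2 + 2·C·cosβ = 17·3.1205 + 18·3.1626 + 2·94.9947 = 299.9663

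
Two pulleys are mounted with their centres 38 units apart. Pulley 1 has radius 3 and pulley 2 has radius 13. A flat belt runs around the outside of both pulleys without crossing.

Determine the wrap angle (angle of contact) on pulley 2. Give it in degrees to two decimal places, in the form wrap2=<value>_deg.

wrap2=210.52_deg

open belt: β = asin((r2−r1)/C) = asin(10/38) = 15.2575°
wrap1 = π − 2β = 149.4850°
wrap2 = π + 2β = 210.5150°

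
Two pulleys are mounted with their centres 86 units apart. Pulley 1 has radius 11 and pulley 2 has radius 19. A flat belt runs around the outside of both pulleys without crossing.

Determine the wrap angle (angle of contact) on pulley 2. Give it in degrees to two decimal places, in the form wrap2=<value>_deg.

wrap2=190.68_deg

open belt: β = asin((r2−r1)/C) = asin(8/86) = 5.3376°
wrap1 = π − 2β = 169.3249°
wrap2 = π + 2β = 190.6751°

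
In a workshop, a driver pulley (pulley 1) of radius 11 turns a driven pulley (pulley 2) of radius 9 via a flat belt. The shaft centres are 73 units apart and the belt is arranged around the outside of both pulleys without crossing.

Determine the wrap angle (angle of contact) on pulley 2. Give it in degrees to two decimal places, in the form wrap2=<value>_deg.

open belt: β = asin((r2−r1)/C) = asin(-2/73) = -1.5699°
wrap1 = π − 2β = 183.1399°
wrap2 = π + 2β = 176.8601°

wrap2=176.86_deg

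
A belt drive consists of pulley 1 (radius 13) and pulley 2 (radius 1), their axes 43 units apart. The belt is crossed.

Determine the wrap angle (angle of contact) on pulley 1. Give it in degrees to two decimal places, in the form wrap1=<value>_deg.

wrap1=218.00_deg

crossed belt: β = asin((r1+r2)/C) = asin(14/43) = 19.0008°
wrap1 = wrap2 = π + 2β = 218.0016°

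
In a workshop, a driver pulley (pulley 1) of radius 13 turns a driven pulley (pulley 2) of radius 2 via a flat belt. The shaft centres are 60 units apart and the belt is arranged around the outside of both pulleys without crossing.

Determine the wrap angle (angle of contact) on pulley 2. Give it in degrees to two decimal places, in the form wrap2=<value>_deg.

open belt: β = asin((r2−r1)/C) = asin(-11/60) = -10.5640°
wrap1 = π − 2β = 201.1280°
wrap2 = π + 2β = 158.8720°

wrap2=158.87_deg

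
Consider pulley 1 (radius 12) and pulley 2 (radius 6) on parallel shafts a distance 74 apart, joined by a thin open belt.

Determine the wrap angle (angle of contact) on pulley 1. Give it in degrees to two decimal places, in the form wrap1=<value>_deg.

wrap1=189.30_deg

open belt: β = asin((r2−r1)/C) = asin(-6/74) = -4.6507°
wrap1 = π − 2β = 189.3014°
wrap2 = π + 2β = 170.6986°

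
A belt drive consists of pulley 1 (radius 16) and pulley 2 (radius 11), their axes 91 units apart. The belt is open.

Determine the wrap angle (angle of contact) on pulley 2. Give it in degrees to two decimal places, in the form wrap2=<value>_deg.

wrap2=173.70_deg

open belt: β = asin((r2−r1)/C) = asin(-5/91) = -3.1497°
wrap1 = π − 2β = 186.2994°
wrap2 = π + 2β = 173.7006°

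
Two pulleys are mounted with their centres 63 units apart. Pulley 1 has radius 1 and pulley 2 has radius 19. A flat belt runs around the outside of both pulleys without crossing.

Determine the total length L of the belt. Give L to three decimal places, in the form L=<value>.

open belt: β = asin((r2−r1)/C) = asin(18/63) = 16.6015°
wrap1 = π − 2β = 146.7969°
wrap2 = π + 2β = 213.2031°
tangent length = C·cosβ = 60.3738
L = r1·wrap1 + r2·wrap2 + 2·C·cosβ = 1·2.5621 + 19·3.7211 + 2·60.3738 = 194.0106

L=194.011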